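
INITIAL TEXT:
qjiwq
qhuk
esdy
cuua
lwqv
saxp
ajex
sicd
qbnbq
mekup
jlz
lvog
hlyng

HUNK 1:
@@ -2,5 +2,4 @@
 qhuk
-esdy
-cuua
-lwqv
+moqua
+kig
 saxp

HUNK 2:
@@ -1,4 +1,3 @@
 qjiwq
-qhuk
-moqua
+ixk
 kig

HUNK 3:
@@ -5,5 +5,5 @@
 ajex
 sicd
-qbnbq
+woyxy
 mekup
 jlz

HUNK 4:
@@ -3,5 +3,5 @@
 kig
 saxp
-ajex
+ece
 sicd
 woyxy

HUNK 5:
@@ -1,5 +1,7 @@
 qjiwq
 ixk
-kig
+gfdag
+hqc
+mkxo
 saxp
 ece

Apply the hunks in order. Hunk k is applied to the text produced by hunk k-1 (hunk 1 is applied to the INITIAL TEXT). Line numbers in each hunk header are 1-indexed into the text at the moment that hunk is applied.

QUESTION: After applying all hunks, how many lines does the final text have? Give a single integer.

Answer: 13

Derivation:
Hunk 1: at line 2 remove [esdy,cuua,lwqv] add [moqua,kig] -> 12 lines: qjiwq qhuk moqua kig saxp ajex sicd qbnbq mekup jlz lvog hlyng
Hunk 2: at line 1 remove [qhuk,moqua] add [ixk] -> 11 lines: qjiwq ixk kig saxp ajex sicd qbnbq mekup jlz lvog hlyng
Hunk 3: at line 5 remove [qbnbq] add [woyxy] -> 11 lines: qjiwq ixk kig saxp ajex sicd woyxy mekup jlz lvog hlyng
Hunk 4: at line 3 remove [ajex] add [ece] -> 11 lines: qjiwq ixk kig saxp ece sicd woyxy mekup jlz lvog hlyng
Hunk 5: at line 1 remove [kig] add [gfdag,hqc,mkxo] -> 13 lines: qjiwq ixk gfdag hqc mkxo saxp ece sicd woyxy mekup jlz lvog hlyng
Final line count: 13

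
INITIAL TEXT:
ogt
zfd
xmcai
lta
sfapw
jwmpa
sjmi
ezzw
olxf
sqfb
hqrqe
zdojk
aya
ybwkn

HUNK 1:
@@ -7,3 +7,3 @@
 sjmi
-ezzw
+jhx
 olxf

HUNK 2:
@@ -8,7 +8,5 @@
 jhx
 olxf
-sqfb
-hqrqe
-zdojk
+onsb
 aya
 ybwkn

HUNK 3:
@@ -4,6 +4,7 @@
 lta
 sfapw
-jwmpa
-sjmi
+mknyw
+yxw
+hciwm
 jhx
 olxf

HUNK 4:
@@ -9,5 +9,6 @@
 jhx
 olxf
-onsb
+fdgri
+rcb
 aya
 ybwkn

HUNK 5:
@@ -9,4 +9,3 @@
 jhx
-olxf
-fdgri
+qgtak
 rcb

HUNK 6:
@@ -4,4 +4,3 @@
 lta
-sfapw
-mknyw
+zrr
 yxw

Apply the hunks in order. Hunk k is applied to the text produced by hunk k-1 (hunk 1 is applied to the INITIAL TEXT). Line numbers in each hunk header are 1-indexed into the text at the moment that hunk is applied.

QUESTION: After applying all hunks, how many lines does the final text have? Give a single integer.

Answer: 12

Derivation:
Hunk 1: at line 7 remove [ezzw] add [jhx] -> 14 lines: ogt zfd xmcai lta sfapw jwmpa sjmi jhx olxf sqfb hqrqe zdojk aya ybwkn
Hunk 2: at line 8 remove [sqfb,hqrqe,zdojk] add [onsb] -> 12 lines: ogt zfd xmcai lta sfapw jwmpa sjmi jhx olxf onsb aya ybwkn
Hunk 3: at line 4 remove [jwmpa,sjmi] add [mknyw,yxw,hciwm] -> 13 lines: ogt zfd xmcai lta sfapw mknyw yxw hciwm jhx olxf onsb aya ybwkn
Hunk 4: at line 9 remove [onsb] add [fdgri,rcb] -> 14 lines: ogt zfd xmcai lta sfapw mknyw yxw hciwm jhx olxf fdgri rcb aya ybwkn
Hunk 5: at line 9 remove [olxf,fdgri] add [qgtak] -> 13 lines: ogt zfd xmcai lta sfapw mknyw yxw hciwm jhx qgtak rcb aya ybwkn
Hunk 6: at line 4 remove [sfapw,mknyw] add [zrr] -> 12 lines: ogt zfd xmcai lta zrr yxw hciwm jhx qgtak rcb aya ybwkn
Final line count: 12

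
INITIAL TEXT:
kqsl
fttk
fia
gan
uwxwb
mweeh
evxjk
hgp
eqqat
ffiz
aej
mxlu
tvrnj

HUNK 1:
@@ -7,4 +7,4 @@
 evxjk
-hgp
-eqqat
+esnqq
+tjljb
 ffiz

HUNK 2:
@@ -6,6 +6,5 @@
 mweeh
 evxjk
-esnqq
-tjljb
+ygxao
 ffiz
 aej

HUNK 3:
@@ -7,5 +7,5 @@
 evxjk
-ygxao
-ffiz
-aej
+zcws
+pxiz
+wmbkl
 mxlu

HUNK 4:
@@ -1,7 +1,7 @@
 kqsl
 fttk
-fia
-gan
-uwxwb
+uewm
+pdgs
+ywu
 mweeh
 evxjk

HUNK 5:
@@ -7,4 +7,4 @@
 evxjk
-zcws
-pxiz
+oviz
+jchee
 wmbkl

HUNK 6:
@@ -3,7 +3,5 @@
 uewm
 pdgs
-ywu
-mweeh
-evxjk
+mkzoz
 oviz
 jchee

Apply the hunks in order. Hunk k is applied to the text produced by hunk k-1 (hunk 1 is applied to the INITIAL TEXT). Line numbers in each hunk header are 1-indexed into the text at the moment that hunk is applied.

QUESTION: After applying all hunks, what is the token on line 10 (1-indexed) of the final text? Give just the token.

Hunk 1: at line 7 remove [hgp,eqqat] add [esnqq,tjljb] -> 13 lines: kqsl fttk fia gan uwxwb mweeh evxjk esnqq tjljb ffiz aej mxlu tvrnj
Hunk 2: at line 6 remove [esnqq,tjljb] add [ygxao] -> 12 lines: kqsl fttk fia gan uwxwb mweeh evxjk ygxao ffiz aej mxlu tvrnj
Hunk 3: at line 7 remove [ygxao,ffiz,aej] add [zcws,pxiz,wmbkl] -> 12 lines: kqsl fttk fia gan uwxwb mweeh evxjk zcws pxiz wmbkl mxlu tvrnj
Hunk 4: at line 1 remove [fia,gan,uwxwb] add [uewm,pdgs,ywu] -> 12 lines: kqsl fttk uewm pdgs ywu mweeh evxjk zcws pxiz wmbkl mxlu tvrnj
Hunk 5: at line 7 remove [zcws,pxiz] add [oviz,jchee] -> 12 lines: kqsl fttk uewm pdgs ywu mweeh evxjk oviz jchee wmbkl mxlu tvrnj
Hunk 6: at line 3 remove [ywu,mweeh,evxjk] add [mkzoz] -> 10 lines: kqsl fttk uewm pdgs mkzoz oviz jchee wmbkl mxlu tvrnj
Final line 10: tvrnj

Answer: tvrnj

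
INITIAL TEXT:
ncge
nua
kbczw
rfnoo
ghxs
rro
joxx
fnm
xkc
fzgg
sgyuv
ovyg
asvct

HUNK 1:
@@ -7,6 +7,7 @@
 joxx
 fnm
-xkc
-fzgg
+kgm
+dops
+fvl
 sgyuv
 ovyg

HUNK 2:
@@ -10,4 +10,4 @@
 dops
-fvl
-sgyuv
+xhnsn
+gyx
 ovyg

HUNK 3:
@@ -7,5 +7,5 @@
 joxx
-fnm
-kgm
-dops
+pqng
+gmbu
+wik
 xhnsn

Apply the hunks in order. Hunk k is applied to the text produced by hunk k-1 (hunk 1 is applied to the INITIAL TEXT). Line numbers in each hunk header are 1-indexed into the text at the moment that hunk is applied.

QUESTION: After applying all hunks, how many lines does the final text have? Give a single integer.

Hunk 1: at line 7 remove [xkc,fzgg] add [kgm,dops,fvl] -> 14 lines: ncge nua kbczw rfnoo ghxs rro joxx fnm kgm dops fvl sgyuv ovyg asvct
Hunk 2: at line 10 remove [fvl,sgyuv] add [xhnsn,gyx] -> 14 lines: ncge nua kbczw rfnoo ghxs rro joxx fnm kgm dops xhnsn gyx ovyg asvct
Hunk 3: at line 7 remove [fnm,kgm,dops] add [pqng,gmbu,wik] -> 14 lines: ncge nua kbczw rfnoo ghxs rro joxx pqng gmbu wik xhnsn gyx ovyg asvct
Final line count: 14

Answer: 14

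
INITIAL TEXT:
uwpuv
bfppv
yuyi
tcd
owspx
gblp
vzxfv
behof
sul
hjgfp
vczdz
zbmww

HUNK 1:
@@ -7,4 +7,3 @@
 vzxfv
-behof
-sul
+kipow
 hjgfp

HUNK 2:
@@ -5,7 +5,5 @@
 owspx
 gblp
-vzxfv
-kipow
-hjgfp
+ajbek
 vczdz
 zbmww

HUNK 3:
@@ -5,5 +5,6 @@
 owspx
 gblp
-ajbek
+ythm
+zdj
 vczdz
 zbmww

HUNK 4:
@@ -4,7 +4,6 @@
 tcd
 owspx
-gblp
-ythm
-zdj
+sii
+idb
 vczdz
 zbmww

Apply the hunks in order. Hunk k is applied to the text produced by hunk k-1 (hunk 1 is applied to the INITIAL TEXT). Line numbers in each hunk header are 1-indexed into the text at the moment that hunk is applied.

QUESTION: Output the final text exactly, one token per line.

Answer: uwpuv
bfppv
yuyi
tcd
owspx
sii
idb
vczdz
zbmww

Derivation:
Hunk 1: at line 7 remove [behof,sul] add [kipow] -> 11 lines: uwpuv bfppv yuyi tcd owspx gblp vzxfv kipow hjgfp vczdz zbmww
Hunk 2: at line 5 remove [vzxfv,kipow,hjgfp] add [ajbek] -> 9 lines: uwpuv bfppv yuyi tcd owspx gblp ajbek vczdz zbmww
Hunk 3: at line 5 remove [ajbek] add [ythm,zdj] -> 10 lines: uwpuv bfppv yuyi tcd owspx gblp ythm zdj vczdz zbmww
Hunk 4: at line 4 remove [gblp,ythm,zdj] add [sii,idb] -> 9 lines: uwpuv bfppv yuyi tcd owspx sii idb vczdz zbmww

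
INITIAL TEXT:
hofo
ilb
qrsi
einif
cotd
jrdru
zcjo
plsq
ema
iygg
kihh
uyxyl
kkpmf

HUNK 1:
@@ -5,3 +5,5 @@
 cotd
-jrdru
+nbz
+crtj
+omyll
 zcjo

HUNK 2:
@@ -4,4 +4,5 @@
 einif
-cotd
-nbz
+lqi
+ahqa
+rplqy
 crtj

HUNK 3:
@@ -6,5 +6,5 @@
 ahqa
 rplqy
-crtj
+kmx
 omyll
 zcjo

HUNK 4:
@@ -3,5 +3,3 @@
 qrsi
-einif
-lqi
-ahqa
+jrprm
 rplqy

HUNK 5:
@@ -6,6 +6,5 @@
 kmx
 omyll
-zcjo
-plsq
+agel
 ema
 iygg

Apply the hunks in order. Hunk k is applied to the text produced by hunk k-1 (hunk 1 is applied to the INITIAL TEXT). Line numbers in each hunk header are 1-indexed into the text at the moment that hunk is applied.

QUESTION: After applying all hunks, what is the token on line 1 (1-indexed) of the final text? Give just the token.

Hunk 1: at line 5 remove [jrdru] add [nbz,crtj,omyll] -> 15 lines: hofo ilb qrsi einif cotd nbz crtj omyll zcjo plsq ema iygg kihh uyxyl kkpmf
Hunk 2: at line 4 remove [cotd,nbz] add [lqi,ahqa,rplqy] -> 16 lines: hofo ilb qrsi einif lqi ahqa rplqy crtj omyll zcjo plsq ema iygg kihh uyxyl kkpmf
Hunk 3: at line 6 remove [crtj] add [kmx] -> 16 lines: hofo ilb qrsi einif lqi ahqa rplqy kmx omyll zcjo plsq ema iygg kihh uyxyl kkpmf
Hunk 4: at line 3 remove [einif,lqi,ahqa] add [jrprm] -> 14 lines: hofo ilb qrsi jrprm rplqy kmx omyll zcjo plsq ema iygg kihh uyxyl kkpmf
Hunk 5: at line 6 remove [zcjo,plsq] add [agel] -> 13 lines: hofo ilb qrsi jrprm rplqy kmx omyll agel ema iygg kihh uyxyl kkpmf
Final line 1: hofo

Answer: hofo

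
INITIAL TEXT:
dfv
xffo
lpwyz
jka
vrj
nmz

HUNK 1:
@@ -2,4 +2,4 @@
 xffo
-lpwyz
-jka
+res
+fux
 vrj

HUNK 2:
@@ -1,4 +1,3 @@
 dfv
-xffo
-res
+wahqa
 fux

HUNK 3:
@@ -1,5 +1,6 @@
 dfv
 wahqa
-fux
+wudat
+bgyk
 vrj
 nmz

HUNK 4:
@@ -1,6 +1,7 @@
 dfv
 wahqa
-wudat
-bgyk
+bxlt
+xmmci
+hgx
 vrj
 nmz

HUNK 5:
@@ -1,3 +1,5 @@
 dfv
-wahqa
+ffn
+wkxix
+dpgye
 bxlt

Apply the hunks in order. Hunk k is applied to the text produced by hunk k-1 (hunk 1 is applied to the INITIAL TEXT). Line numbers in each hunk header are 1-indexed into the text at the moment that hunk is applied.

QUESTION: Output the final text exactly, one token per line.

Hunk 1: at line 2 remove [lpwyz,jka] add [res,fux] -> 6 lines: dfv xffo res fux vrj nmz
Hunk 2: at line 1 remove [xffo,res] add [wahqa] -> 5 lines: dfv wahqa fux vrj nmz
Hunk 3: at line 1 remove [fux] add [wudat,bgyk] -> 6 lines: dfv wahqa wudat bgyk vrj nmz
Hunk 4: at line 1 remove [wudat,bgyk] add [bxlt,xmmci,hgx] -> 7 lines: dfv wahqa bxlt xmmci hgx vrj nmz
Hunk 5: at line 1 remove [wahqa] add [ffn,wkxix,dpgye] -> 9 lines: dfv ffn wkxix dpgye bxlt xmmci hgx vrj nmz

Answer: dfv
ffn
wkxix
dpgye
bxlt
xmmci
hgx
vrj
nmz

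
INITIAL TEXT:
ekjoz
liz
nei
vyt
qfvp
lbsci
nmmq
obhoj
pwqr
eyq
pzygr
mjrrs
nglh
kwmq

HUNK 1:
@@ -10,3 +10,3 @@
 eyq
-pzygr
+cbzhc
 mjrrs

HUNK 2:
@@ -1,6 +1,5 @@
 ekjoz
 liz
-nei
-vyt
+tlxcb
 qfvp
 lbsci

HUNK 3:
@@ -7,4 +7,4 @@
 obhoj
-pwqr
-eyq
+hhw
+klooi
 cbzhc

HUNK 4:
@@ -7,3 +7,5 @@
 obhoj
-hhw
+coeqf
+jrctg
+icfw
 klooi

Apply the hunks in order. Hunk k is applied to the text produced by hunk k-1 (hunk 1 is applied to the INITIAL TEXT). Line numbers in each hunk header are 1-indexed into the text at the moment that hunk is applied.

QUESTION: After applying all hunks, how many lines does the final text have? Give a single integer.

Answer: 15

Derivation:
Hunk 1: at line 10 remove [pzygr] add [cbzhc] -> 14 lines: ekjoz liz nei vyt qfvp lbsci nmmq obhoj pwqr eyq cbzhc mjrrs nglh kwmq
Hunk 2: at line 1 remove [nei,vyt] add [tlxcb] -> 13 lines: ekjoz liz tlxcb qfvp lbsci nmmq obhoj pwqr eyq cbzhc mjrrs nglh kwmq
Hunk 3: at line 7 remove [pwqr,eyq] add [hhw,klooi] -> 13 lines: ekjoz liz tlxcb qfvp lbsci nmmq obhoj hhw klooi cbzhc mjrrs nglh kwmq
Hunk 4: at line 7 remove [hhw] add [coeqf,jrctg,icfw] -> 15 lines: ekjoz liz tlxcb qfvp lbsci nmmq obhoj coeqf jrctg icfw klooi cbzhc mjrrs nglh kwmq
Final line count: 15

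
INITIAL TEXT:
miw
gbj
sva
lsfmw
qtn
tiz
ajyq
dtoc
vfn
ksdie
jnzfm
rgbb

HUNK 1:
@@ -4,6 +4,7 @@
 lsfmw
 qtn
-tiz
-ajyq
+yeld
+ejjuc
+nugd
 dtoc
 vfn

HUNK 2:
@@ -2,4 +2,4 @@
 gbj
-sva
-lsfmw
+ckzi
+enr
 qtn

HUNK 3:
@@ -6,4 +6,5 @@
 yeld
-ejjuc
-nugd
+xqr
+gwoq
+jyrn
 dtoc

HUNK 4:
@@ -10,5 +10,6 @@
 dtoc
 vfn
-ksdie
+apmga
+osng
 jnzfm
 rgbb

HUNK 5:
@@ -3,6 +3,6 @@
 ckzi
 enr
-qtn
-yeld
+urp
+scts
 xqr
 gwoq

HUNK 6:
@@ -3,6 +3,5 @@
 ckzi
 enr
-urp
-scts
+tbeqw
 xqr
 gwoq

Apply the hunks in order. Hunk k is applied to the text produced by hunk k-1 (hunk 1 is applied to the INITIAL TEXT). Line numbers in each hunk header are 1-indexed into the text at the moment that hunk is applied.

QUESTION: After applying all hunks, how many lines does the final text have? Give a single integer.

Answer: 14

Derivation:
Hunk 1: at line 4 remove [tiz,ajyq] add [yeld,ejjuc,nugd] -> 13 lines: miw gbj sva lsfmw qtn yeld ejjuc nugd dtoc vfn ksdie jnzfm rgbb
Hunk 2: at line 2 remove [sva,lsfmw] add [ckzi,enr] -> 13 lines: miw gbj ckzi enr qtn yeld ejjuc nugd dtoc vfn ksdie jnzfm rgbb
Hunk 3: at line 6 remove [ejjuc,nugd] add [xqr,gwoq,jyrn] -> 14 lines: miw gbj ckzi enr qtn yeld xqr gwoq jyrn dtoc vfn ksdie jnzfm rgbb
Hunk 4: at line 10 remove [ksdie] add [apmga,osng] -> 15 lines: miw gbj ckzi enr qtn yeld xqr gwoq jyrn dtoc vfn apmga osng jnzfm rgbb
Hunk 5: at line 3 remove [qtn,yeld] add [urp,scts] -> 15 lines: miw gbj ckzi enr urp scts xqr gwoq jyrn dtoc vfn apmga osng jnzfm rgbb
Hunk 6: at line 3 remove [urp,scts] add [tbeqw] -> 14 lines: miw gbj ckzi enr tbeqw xqr gwoq jyrn dtoc vfn apmga osng jnzfm rgbb
Final line count: 14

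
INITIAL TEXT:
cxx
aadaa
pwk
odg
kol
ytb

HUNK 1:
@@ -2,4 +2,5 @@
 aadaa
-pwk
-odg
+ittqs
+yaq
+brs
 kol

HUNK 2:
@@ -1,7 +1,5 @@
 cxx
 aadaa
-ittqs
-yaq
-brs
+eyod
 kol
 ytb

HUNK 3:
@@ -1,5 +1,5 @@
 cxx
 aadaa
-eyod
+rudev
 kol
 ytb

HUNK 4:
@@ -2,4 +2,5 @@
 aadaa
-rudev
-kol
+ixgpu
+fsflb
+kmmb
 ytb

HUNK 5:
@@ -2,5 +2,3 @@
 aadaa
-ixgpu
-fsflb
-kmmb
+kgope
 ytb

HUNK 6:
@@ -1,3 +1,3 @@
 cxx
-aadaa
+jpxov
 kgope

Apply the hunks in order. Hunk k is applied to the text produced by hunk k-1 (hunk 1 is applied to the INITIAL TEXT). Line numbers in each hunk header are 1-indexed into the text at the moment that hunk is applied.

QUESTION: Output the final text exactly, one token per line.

Answer: cxx
jpxov
kgope
ytb

Derivation:
Hunk 1: at line 2 remove [pwk,odg] add [ittqs,yaq,brs] -> 7 lines: cxx aadaa ittqs yaq brs kol ytb
Hunk 2: at line 1 remove [ittqs,yaq,brs] add [eyod] -> 5 lines: cxx aadaa eyod kol ytb
Hunk 3: at line 1 remove [eyod] add [rudev] -> 5 lines: cxx aadaa rudev kol ytb
Hunk 4: at line 2 remove [rudev,kol] add [ixgpu,fsflb,kmmb] -> 6 lines: cxx aadaa ixgpu fsflb kmmb ytb
Hunk 5: at line 2 remove [ixgpu,fsflb,kmmb] add [kgope] -> 4 lines: cxx aadaa kgope ytb
Hunk 6: at line 1 remove [aadaa] add [jpxov] -> 4 lines: cxx jpxov kgope ytb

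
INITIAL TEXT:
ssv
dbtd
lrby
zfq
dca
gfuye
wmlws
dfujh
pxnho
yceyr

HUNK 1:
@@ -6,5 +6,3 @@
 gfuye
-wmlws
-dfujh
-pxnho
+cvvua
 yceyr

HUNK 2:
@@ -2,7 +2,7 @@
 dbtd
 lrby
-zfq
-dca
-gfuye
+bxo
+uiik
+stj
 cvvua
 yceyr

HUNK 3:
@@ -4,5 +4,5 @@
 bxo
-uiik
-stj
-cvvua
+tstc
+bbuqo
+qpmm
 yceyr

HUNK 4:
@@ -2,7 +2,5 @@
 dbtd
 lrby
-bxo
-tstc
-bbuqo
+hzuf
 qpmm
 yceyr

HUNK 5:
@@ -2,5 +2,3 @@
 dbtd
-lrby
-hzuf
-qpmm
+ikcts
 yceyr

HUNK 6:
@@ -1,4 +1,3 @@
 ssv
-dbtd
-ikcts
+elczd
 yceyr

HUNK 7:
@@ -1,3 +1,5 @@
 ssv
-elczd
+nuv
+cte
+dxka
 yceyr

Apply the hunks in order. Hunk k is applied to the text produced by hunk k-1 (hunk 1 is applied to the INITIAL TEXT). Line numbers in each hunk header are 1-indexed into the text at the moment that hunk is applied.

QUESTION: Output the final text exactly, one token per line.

Hunk 1: at line 6 remove [wmlws,dfujh,pxnho] add [cvvua] -> 8 lines: ssv dbtd lrby zfq dca gfuye cvvua yceyr
Hunk 2: at line 2 remove [zfq,dca,gfuye] add [bxo,uiik,stj] -> 8 lines: ssv dbtd lrby bxo uiik stj cvvua yceyr
Hunk 3: at line 4 remove [uiik,stj,cvvua] add [tstc,bbuqo,qpmm] -> 8 lines: ssv dbtd lrby bxo tstc bbuqo qpmm yceyr
Hunk 4: at line 2 remove [bxo,tstc,bbuqo] add [hzuf] -> 6 lines: ssv dbtd lrby hzuf qpmm yceyr
Hunk 5: at line 2 remove [lrby,hzuf,qpmm] add [ikcts] -> 4 lines: ssv dbtd ikcts yceyr
Hunk 6: at line 1 remove [dbtd,ikcts] add [elczd] -> 3 lines: ssv elczd yceyr
Hunk 7: at line 1 remove [elczd] add [nuv,cte,dxka] -> 5 lines: ssv nuv cte dxka yceyr

Answer: ssv
nuv
cte
dxka
yceyr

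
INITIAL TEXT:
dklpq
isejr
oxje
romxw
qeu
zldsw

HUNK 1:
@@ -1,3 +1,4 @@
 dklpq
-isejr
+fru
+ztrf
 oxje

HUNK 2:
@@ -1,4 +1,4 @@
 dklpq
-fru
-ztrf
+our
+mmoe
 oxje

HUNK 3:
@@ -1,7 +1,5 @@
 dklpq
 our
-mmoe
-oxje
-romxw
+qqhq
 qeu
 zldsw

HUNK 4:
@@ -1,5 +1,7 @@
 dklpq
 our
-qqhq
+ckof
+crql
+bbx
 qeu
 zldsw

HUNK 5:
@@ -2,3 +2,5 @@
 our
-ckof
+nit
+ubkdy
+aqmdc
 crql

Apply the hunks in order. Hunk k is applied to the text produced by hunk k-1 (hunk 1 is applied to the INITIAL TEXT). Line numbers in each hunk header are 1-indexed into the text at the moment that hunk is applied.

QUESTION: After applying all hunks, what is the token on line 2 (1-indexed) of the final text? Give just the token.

Hunk 1: at line 1 remove [isejr] add [fru,ztrf] -> 7 lines: dklpq fru ztrf oxje romxw qeu zldsw
Hunk 2: at line 1 remove [fru,ztrf] add [our,mmoe] -> 7 lines: dklpq our mmoe oxje romxw qeu zldsw
Hunk 3: at line 1 remove [mmoe,oxje,romxw] add [qqhq] -> 5 lines: dklpq our qqhq qeu zldsw
Hunk 4: at line 1 remove [qqhq] add [ckof,crql,bbx] -> 7 lines: dklpq our ckof crql bbx qeu zldsw
Hunk 5: at line 2 remove [ckof] add [nit,ubkdy,aqmdc] -> 9 lines: dklpq our nit ubkdy aqmdc crql bbx qeu zldsw
Final line 2: our

Answer: our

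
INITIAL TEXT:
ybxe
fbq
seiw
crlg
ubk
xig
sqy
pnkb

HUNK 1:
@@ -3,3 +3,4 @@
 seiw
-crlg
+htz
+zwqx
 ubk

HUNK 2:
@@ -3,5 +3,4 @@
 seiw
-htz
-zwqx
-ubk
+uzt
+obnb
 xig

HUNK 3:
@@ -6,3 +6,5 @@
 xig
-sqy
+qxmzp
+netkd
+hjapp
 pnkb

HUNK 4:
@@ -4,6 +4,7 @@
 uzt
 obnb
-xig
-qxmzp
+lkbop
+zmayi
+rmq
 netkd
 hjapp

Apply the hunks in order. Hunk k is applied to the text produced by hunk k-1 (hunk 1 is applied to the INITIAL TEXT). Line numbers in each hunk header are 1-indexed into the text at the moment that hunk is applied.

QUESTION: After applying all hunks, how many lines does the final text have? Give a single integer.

Answer: 11

Derivation:
Hunk 1: at line 3 remove [crlg] add [htz,zwqx] -> 9 lines: ybxe fbq seiw htz zwqx ubk xig sqy pnkb
Hunk 2: at line 3 remove [htz,zwqx,ubk] add [uzt,obnb] -> 8 lines: ybxe fbq seiw uzt obnb xig sqy pnkb
Hunk 3: at line 6 remove [sqy] add [qxmzp,netkd,hjapp] -> 10 lines: ybxe fbq seiw uzt obnb xig qxmzp netkd hjapp pnkb
Hunk 4: at line 4 remove [xig,qxmzp] add [lkbop,zmayi,rmq] -> 11 lines: ybxe fbq seiw uzt obnb lkbop zmayi rmq netkd hjapp pnkb
Final line count: 11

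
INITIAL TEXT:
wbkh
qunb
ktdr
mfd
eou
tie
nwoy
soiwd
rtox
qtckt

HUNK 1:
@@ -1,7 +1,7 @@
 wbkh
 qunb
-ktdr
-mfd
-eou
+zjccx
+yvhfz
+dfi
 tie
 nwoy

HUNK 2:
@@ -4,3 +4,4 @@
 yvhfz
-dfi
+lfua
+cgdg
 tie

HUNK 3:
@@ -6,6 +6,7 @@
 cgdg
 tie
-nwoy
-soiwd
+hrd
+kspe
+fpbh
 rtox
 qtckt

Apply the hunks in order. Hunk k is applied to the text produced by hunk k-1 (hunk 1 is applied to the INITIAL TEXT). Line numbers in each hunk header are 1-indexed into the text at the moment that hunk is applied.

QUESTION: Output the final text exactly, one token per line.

Hunk 1: at line 1 remove [ktdr,mfd,eou] add [zjccx,yvhfz,dfi] -> 10 lines: wbkh qunb zjccx yvhfz dfi tie nwoy soiwd rtox qtckt
Hunk 2: at line 4 remove [dfi] add [lfua,cgdg] -> 11 lines: wbkh qunb zjccx yvhfz lfua cgdg tie nwoy soiwd rtox qtckt
Hunk 3: at line 6 remove [nwoy,soiwd] add [hrd,kspe,fpbh] -> 12 lines: wbkh qunb zjccx yvhfz lfua cgdg tie hrd kspe fpbh rtox qtckt

Answer: wbkh
qunb
zjccx
yvhfz
lfua
cgdg
tie
hrd
kspe
fpbh
rtox
qtckt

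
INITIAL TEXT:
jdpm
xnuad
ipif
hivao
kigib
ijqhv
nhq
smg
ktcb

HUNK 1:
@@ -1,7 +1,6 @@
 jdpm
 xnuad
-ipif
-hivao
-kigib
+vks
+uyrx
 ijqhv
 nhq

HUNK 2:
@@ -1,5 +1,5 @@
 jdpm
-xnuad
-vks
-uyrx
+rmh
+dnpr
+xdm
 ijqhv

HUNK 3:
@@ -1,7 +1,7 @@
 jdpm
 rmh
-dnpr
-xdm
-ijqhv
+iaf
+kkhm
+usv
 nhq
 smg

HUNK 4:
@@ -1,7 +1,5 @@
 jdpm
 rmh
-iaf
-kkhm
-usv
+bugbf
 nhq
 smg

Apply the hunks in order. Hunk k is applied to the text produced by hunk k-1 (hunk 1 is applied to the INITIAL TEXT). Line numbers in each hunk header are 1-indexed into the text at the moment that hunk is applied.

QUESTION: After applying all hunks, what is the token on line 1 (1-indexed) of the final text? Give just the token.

Answer: jdpm

Derivation:
Hunk 1: at line 1 remove [ipif,hivao,kigib] add [vks,uyrx] -> 8 lines: jdpm xnuad vks uyrx ijqhv nhq smg ktcb
Hunk 2: at line 1 remove [xnuad,vks,uyrx] add [rmh,dnpr,xdm] -> 8 lines: jdpm rmh dnpr xdm ijqhv nhq smg ktcb
Hunk 3: at line 1 remove [dnpr,xdm,ijqhv] add [iaf,kkhm,usv] -> 8 lines: jdpm rmh iaf kkhm usv nhq smg ktcb
Hunk 4: at line 1 remove [iaf,kkhm,usv] add [bugbf] -> 6 lines: jdpm rmh bugbf nhq smg ktcb
Final line 1: jdpm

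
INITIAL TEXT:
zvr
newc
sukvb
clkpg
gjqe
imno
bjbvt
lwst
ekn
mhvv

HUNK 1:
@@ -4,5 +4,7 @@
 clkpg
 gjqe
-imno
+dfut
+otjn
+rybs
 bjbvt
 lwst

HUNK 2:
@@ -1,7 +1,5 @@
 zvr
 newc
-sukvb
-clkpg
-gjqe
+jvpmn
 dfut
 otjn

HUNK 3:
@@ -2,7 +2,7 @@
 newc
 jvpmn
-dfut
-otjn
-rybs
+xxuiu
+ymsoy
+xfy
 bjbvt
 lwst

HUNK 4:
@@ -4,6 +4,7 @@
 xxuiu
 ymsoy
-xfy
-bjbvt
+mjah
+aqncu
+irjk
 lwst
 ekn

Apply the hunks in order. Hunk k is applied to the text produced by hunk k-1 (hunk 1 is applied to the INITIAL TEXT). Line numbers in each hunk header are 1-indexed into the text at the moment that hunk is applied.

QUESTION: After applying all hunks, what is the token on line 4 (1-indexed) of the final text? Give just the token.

Hunk 1: at line 4 remove [imno] add [dfut,otjn,rybs] -> 12 lines: zvr newc sukvb clkpg gjqe dfut otjn rybs bjbvt lwst ekn mhvv
Hunk 2: at line 1 remove [sukvb,clkpg,gjqe] add [jvpmn] -> 10 lines: zvr newc jvpmn dfut otjn rybs bjbvt lwst ekn mhvv
Hunk 3: at line 2 remove [dfut,otjn,rybs] add [xxuiu,ymsoy,xfy] -> 10 lines: zvr newc jvpmn xxuiu ymsoy xfy bjbvt lwst ekn mhvv
Hunk 4: at line 4 remove [xfy,bjbvt] add [mjah,aqncu,irjk] -> 11 lines: zvr newc jvpmn xxuiu ymsoy mjah aqncu irjk lwst ekn mhvv
Final line 4: xxuiu

Answer: xxuiu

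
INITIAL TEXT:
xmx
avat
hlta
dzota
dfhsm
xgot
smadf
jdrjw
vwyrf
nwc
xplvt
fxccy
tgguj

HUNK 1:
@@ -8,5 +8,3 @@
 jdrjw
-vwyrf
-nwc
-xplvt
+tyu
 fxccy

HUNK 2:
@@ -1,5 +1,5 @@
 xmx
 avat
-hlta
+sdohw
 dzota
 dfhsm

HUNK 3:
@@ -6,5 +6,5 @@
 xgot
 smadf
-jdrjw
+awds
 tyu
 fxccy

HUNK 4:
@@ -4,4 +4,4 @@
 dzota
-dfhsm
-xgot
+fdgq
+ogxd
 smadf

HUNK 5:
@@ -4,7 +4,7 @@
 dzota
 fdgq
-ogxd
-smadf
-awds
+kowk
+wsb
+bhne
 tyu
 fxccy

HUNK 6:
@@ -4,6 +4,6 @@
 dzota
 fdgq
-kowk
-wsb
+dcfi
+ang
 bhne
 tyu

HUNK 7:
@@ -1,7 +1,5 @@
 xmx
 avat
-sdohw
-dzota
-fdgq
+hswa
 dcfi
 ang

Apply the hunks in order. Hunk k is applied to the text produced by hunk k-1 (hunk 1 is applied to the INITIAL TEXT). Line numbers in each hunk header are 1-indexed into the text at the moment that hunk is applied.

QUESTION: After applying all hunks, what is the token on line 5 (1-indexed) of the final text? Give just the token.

Answer: ang

Derivation:
Hunk 1: at line 8 remove [vwyrf,nwc,xplvt] add [tyu] -> 11 lines: xmx avat hlta dzota dfhsm xgot smadf jdrjw tyu fxccy tgguj
Hunk 2: at line 1 remove [hlta] add [sdohw] -> 11 lines: xmx avat sdohw dzota dfhsm xgot smadf jdrjw tyu fxccy tgguj
Hunk 3: at line 6 remove [jdrjw] add [awds] -> 11 lines: xmx avat sdohw dzota dfhsm xgot smadf awds tyu fxccy tgguj
Hunk 4: at line 4 remove [dfhsm,xgot] add [fdgq,ogxd] -> 11 lines: xmx avat sdohw dzota fdgq ogxd smadf awds tyu fxccy tgguj
Hunk 5: at line 4 remove [ogxd,smadf,awds] add [kowk,wsb,bhne] -> 11 lines: xmx avat sdohw dzota fdgq kowk wsb bhne tyu fxccy tgguj
Hunk 6: at line 4 remove [kowk,wsb] add [dcfi,ang] -> 11 lines: xmx avat sdohw dzota fdgq dcfi ang bhne tyu fxccy tgguj
Hunk 7: at line 1 remove [sdohw,dzota,fdgq] add [hswa] -> 9 lines: xmx avat hswa dcfi ang bhne tyu fxccy tgguj
Final line 5: ang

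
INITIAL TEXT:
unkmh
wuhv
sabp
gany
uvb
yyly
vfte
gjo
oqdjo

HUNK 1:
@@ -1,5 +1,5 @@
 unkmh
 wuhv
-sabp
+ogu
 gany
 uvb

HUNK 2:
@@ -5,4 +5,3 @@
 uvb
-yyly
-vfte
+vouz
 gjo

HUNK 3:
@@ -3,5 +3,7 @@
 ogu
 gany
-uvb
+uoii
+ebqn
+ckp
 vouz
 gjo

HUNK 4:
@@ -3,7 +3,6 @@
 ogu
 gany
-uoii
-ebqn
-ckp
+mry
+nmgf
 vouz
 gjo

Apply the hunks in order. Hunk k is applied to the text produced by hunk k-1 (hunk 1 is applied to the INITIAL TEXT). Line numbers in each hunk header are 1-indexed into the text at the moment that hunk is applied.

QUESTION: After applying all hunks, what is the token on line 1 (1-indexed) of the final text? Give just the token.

Answer: unkmh

Derivation:
Hunk 1: at line 1 remove [sabp] add [ogu] -> 9 lines: unkmh wuhv ogu gany uvb yyly vfte gjo oqdjo
Hunk 2: at line 5 remove [yyly,vfte] add [vouz] -> 8 lines: unkmh wuhv ogu gany uvb vouz gjo oqdjo
Hunk 3: at line 3 remove [uvb] add [uoii,ebqn,ckp] -> 10 lines: unkmh wuhv ogu gany uoii ebqn ckp vouz gjo oqdjo
Hunk 4: at line 3 remove [uoii,ebqn,ckp] add [mry,nmgf] -> 9 lines: unkmh wuhv ogu gany mry nmgf vouz gjo oqdjo
Final line 1: unkmh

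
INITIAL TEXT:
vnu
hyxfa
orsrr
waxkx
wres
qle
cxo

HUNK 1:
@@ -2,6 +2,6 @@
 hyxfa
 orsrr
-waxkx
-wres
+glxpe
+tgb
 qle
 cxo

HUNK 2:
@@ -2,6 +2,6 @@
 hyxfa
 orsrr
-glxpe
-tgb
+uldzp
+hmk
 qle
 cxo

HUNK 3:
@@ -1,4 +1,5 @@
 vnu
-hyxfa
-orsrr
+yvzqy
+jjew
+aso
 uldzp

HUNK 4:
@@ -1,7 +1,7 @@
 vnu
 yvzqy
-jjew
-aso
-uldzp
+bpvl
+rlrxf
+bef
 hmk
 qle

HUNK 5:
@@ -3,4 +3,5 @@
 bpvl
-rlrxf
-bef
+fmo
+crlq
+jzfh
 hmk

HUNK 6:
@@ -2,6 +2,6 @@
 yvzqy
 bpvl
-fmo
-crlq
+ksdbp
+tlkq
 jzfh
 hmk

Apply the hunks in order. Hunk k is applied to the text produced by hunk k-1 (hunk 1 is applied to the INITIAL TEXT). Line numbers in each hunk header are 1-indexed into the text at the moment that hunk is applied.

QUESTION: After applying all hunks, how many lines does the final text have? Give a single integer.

Hunk 1: at line 2 remove [waxkx,wres] add [glxpe,tgb] -> 7 lines: vnu hyxfa orsrr glxpe tgb qle cxo
Hunk 2: at line 2 remove [glxpe,tgb] add [uldzp,hmk] -> 7 lines: vnu hyxfa orsrr uldzp hmk qle cxo
Hunk 3: at line 1 remove [hyxfa,orsrr] add [yvzqy,jjew,aso] -> 8 lines: vnu yvzqy jjew aso uldzp hmk qle cxo
Hunk 4: at line 1 remove [jjew,aso,uldzp] add [bpvl,rlrxf,bef] -> 8 lines: vnu yvzqy bpvl rlrxf bef hmk qle cxo
Hunk 5: at line 3 remove [rlrxf,bef] add [fmo,crlq,jzfh] -> 9 lines: vnu yvzqy bpvl fmo crlq jzfh hmk qle cxo
Hunk 6: at line 2 remove [fmo,crlq] add [ksdbp,tlkq] -> 9 lines: vnu yvzqy bpvl ksdbp tlkq jzfh hmk qle cxo
Final line count: 9

Answer: 9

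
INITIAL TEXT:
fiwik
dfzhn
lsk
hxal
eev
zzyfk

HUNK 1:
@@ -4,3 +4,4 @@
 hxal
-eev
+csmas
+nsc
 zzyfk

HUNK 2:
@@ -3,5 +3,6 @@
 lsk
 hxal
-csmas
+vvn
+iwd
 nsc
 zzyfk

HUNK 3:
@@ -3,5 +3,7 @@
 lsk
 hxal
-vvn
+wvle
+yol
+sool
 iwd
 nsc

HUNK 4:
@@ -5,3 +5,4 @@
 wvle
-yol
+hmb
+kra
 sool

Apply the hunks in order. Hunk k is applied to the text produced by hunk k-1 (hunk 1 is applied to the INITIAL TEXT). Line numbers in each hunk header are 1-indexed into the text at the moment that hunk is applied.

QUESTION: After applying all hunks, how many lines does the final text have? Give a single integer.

Answer: 11

Derivation:
Hunk 1: at line 4 remove [eev] add [csmas,nsc] -> 7 lines: fiwik dfzhn lsk hxal csmas nsc zzyfk
Hunk 2: at line 3 remove [csmas] add [vvn,iwd] -> 8 lines: fiwik dfzhn lsk hxal vvn iwd nsc zzyfk
Hunk 3: at line 3 remove [vvn] add [wvle,yol,sool] -> 10 lines: fiwik dfzhn lsk hxal wvle yol sool iwd nsc zzyfk
Hunk 4: at line 5 remove [yol] add [hmb,kra] -> 11 lines: fiwik dfzhn lsk hxal wvle hmb kra sool iwd nsc zzyfk
Final line count: 11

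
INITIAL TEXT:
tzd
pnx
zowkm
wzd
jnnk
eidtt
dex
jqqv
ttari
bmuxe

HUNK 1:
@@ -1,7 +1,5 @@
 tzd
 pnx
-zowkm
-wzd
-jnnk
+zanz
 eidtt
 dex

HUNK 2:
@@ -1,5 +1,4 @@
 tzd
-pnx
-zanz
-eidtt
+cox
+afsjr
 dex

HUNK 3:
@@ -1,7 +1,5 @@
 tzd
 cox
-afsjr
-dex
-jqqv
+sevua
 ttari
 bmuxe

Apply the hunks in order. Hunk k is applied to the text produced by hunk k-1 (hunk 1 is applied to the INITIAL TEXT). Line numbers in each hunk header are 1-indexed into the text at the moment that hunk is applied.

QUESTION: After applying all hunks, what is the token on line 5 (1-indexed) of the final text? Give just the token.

Answer: bmuxe

Derivation:
Hunk 1: at line 1 remove [zowkm,wzd,jnnk] add [zanz] -> 8 lines: tzd pnx zanz eidtt dex jqqv ttari bmuxe
Hunk 2: at line 1 remove [pnx,zanz,eidtt] add [cox,afsjr] -> 7 lines: tzd cox afsjr dex jqqv ttari bmuxe
Hunk 3: at line 1 remove [afsjr,dex,jqqv] add [sevua] -> 5 lines: tzd cox sevua ttari bmuxe
Final line 5: bmuxe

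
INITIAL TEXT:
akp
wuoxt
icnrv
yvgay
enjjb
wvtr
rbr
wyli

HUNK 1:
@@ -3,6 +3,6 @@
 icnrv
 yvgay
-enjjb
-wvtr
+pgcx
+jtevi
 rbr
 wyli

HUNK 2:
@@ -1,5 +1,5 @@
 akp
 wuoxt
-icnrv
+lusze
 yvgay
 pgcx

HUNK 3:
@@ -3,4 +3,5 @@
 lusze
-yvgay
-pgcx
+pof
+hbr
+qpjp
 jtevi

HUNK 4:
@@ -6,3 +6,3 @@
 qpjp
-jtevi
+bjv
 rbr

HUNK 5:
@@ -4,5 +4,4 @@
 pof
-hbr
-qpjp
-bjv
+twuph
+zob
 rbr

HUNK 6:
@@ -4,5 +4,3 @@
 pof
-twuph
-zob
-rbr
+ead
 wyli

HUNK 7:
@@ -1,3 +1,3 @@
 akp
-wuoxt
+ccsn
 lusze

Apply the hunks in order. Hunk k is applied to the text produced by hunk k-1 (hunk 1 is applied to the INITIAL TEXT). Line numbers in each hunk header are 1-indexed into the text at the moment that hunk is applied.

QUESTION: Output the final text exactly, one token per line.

Answer: akp
ccsn
lusze
pof
ead
wyli

Derivation:
Hunk 1: at line 3 remove [enjjb,wvtr] add [pgcx,jtevi] -> 8 lines: akp wuoxt icnrv yvgay pgcx jtevi rbr wyli
Hunk 2: at line 1 remove [icnrv] add [lusze] -> 8 lines: akp wuoxt lusze yvgay pgcx jtevi rbr wyli
Hunk 3: at line 3 remove [yvgay,pgcx] add [pof,hbr,qpjp] -> 9 lines: akp wuoxt lusze pof hbr qpjp jtevi rbr wyli
Hunk 4: at line 6 remove [jtevi] add [bjv] -> 9 lines: akp wuoxt lusze pof hbr qpjp bjv rbr wyli
Hunk 5: at line 4 remove [hbr,qpjp,bjv] add [twuph,zob] -> 8 lines: akp wuoxt lusze pof twuph zob rbr wyli
Hunk 6: at line 4 remove [twuph,zob,rbr] add [ead] -> 6 lines: akp wuoxt lusze pof ead wyli
Hunk 7: at line 1 remove [wuoxt] add [ccsn] -> 6 lines: akp ccsn lusze pof ead wyli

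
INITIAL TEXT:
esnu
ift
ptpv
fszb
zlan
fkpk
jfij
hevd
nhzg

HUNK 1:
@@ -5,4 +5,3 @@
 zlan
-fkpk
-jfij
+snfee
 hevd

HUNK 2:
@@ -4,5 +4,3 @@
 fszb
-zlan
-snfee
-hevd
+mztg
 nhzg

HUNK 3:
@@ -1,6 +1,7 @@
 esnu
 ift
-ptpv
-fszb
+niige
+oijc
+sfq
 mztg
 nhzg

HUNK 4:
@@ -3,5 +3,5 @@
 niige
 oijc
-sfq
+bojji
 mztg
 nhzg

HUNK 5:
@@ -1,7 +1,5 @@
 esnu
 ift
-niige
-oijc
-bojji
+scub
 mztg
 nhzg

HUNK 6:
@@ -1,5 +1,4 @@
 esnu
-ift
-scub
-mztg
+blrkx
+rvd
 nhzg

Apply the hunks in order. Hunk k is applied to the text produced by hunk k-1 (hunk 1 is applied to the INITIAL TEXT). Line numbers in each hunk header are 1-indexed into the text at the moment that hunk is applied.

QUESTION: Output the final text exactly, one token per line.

Hunk 1: at line 5 remove [fkpk,jfij] add [snfee] -> 8 lines: esnu ift ptpv fszb zlan snfee hevd nhzg
Hunk 2: at line 4 remove [zlan,snfee,hevd] add [mztg] -> 6 lines: esnu ift ptpv fszb mztg nhzg
Hunk 3: at line 1 remove [ptpv,fszb] add [niige,oijc,sfq] -> 7 lines: esnu ift niige oijc sfq mztg nhzg
Hunk 4: at line 3 remove [sfq] add [bojji] -> 7 lines: esnu ift niige oijc bojji mztg nhzg
Hunk 5: at line 1 remove [niige,oijc,bojji] add [scub] -> 5 lines: esnu ift scub mztg nhzg
Hunk 6: at line 1 remove [ift,scub,mztg] add [blrkx,rvd] -> 4 lines: esnu blrkx rvd nhzg

Answer: esnu
blrkx
rvd
nhzg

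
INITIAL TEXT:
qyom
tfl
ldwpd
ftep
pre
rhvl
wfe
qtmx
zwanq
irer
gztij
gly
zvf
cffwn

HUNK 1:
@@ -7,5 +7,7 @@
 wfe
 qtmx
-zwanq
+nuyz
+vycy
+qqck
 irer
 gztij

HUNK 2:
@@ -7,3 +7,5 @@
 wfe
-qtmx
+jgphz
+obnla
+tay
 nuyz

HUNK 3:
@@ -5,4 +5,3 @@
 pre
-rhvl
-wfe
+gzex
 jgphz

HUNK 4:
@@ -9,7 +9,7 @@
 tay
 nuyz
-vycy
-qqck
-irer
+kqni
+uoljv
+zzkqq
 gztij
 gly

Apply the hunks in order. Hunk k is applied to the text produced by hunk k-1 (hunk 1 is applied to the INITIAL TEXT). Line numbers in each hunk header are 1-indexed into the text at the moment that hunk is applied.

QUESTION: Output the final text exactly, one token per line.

Hunk 1: at line 7 remove [zwanq] add [nuyz,vycy,qqck] -> 16 lines: qyom tfl ldwpd ftep pre rhvl wfe qtmx nuyz vycy qqck irer gztij gly zvf cffwn
Hunk 2: at line 7 remove [qtmx] add [jgphz,obnla,tay] -> 18 lines: qyom tfl ldwpd ftep pre rhvl wfe jgphz obnla tay nuyz vycy qqck irer gztij gly zvf cffwn
Hunk 3: at line 5 remove [rhvl,wfe] add [gzex] -> 17 lines: qyom tfl ldwpd ftep pre gzex jgphz obnla tay nuyz vycy qqck irer gztij gly zvf cffwn
Hunk 4: at line 9 remove [vycy,qqck,irer] add [kqni,uoljv,zzkqq] -> 17 lines: qyom tfl ldwpd ftep pre gzex jgphz obnla tay nuyz kqni uoljv zzkqq gztij gly zvf cffwn

Answer: qyom
tfl
ldwpd
ftep
pre
gzex
jgphz
obnla
tay
nuyz
kqni
uoljv
zzkqq
gztij
gly
zvf
cffwn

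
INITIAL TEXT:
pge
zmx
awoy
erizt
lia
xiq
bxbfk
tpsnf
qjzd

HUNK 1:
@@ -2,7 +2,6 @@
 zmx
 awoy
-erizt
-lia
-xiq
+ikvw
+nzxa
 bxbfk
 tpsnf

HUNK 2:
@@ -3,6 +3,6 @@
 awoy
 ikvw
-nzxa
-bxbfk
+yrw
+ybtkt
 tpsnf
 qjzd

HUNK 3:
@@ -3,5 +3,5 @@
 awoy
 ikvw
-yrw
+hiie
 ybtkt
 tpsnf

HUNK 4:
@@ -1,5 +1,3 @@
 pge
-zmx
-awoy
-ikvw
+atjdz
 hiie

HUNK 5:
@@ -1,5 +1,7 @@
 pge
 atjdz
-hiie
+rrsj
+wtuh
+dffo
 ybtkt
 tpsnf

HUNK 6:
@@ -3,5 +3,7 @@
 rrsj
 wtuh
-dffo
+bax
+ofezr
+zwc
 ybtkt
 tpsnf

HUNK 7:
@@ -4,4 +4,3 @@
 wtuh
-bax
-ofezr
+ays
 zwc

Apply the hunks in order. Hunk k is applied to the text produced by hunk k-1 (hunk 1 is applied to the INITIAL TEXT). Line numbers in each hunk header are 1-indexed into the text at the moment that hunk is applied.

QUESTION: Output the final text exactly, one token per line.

Answer: pge
atjdz
rrsj
wtuh
ays
zwc
ybtkt
tpsnf
qjzd

Derivation:
Hunk 1: at line 2 remove [erizt,lia,xiq] add [ikvw,nzxa] -> 8 lines: pge zmx awoy ikvw nzxa bxbfk tpsnf qjzd
Hunk 2: at line 3 remove [nzxa,bxbfk] add [yrw,ybtkt] -> 8 lines: pge zmx awoy ikvw yrw ybtkt tpsnf qjzd
Hunk 3: at line 3 remove [yrw] add [hiie] -> 8 lines: pge zmx awoy ikvw hiie ybtkt tpsnf qjzd
Hunk 4: at line 1 remove [zmx,awoy,ikvw] add [atjdz] -> 6 lines: pge atjdz hiie ybtkt tpsnf qjzd
Hunk 5: at line 1 remove [hiie] add [rrsj,wtuh,dffo] -> 8 lines: pge atjdz rrsj wtuh dffo ybtkt tpsnf qjzd
Hunk 6: at line 3 remove [dffo] add [bax,ofezr,zwc] -> 10 lines: pge atjdz rrsj wtuh bax ofezr zwc ybtkt tpsnf qjzd
Hunk 7: at line 4 remove [bax,ofezr] add [ays] -> 9 lines: pge atjdz rrsj wtuh ays zwc ybtkt tpsnf qjzd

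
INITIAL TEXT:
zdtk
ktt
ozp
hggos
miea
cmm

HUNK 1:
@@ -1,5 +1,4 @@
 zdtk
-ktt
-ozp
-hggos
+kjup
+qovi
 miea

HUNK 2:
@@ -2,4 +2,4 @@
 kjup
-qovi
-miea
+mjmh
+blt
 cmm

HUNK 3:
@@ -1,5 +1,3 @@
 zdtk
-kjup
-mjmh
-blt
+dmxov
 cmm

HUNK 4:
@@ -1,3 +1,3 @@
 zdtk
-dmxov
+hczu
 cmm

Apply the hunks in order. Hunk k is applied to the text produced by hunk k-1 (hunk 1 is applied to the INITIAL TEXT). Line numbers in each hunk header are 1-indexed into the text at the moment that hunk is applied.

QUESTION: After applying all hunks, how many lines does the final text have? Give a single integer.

Answer: 3

Derivation:
Hunk 1: at line 1 remove [ktt,ozp,hggos] add [kjup,qovi] -> 5 lines: zdtk kjup qovi miea cmm
Hunk 2: at line 2 remove [qovi,miea] add [mjmh,blt] -> 5 lines: zdtk kjup mjmh blt cmm
Hunk 3: at line 1 remove [kjup,mjmh,blt] add [dmxov] -> 3 lines: zdtk dmxov cmm
Hunk 4: at line 1 remove [dmxov] add [hczu] -> 3 lines: zdtk hczu cmm
Final line count: 3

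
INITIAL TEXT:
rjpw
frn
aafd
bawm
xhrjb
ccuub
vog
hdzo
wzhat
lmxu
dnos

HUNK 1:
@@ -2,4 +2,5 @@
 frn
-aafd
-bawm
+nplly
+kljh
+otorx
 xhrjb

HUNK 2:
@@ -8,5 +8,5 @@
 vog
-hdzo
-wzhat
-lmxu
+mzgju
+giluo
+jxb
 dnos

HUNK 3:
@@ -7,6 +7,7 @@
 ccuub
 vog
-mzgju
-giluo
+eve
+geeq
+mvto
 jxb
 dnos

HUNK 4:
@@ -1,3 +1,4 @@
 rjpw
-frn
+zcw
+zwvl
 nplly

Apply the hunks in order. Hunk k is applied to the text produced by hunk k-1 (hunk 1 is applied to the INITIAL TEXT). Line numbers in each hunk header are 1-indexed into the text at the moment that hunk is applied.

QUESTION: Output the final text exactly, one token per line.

Answer: rjpw
zcw
zwvl
nplly
kljh
otorx
xhrjb
ccuub
vog
eve
geeq
mvto
jxb
dnos

Derivation:
Hunk 1: at line 2 remove [aafd,bawm] add [nplly,kljh,otorx] -> 12 lines: rjpw frn nplly kljh otorx xhrjb ccuub vog hdzo wzhat lmxu dnos
Hunk 2: at line 8 remove [hdzo,wzhat,lmxu] add [mzgju,giluo,jxb] -> 12 lines: rjpw frn nplly kljh otorx xhrjb ccuub vog mzgju giluo jxb dnos
Hunk 3: at line 7 remove [mzgju,giluo] add [eve,geeq,mvto] -> 13 lines: rjpw frn nplly kljh otorx xhrjb ccuub vog eve geeq mvto jxb dnos
Hunk 4: at line 1 remove [frn] add [zcw,zwvl] -> 14 lines: rjpw zcw zwvl nplly kljh otorx xhrjb ccuub vog eve geeq mvto jxb dnos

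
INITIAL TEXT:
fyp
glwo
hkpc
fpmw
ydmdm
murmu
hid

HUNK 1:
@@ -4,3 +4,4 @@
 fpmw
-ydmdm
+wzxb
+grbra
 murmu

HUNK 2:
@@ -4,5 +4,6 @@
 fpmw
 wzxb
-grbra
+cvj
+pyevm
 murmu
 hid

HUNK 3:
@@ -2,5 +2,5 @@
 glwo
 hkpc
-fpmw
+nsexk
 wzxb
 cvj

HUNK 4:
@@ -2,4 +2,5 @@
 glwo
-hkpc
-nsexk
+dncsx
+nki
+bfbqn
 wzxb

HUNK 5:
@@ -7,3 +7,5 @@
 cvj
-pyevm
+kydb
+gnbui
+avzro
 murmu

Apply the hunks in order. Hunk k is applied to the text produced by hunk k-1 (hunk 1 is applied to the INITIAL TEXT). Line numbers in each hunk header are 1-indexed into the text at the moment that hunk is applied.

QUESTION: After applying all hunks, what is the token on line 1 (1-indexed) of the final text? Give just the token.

Answer: fyp

Derivation:
Hunk 1: at line 4 remove [ydmdm] add [wzxb,grbra] -> 8 lines: fyp glwo hkpc fpmw wzxb grbra murmu hid
Hunk 2: at line 4 remove [grbra] add [cvj,pyevm] -> 9 lines: fyp glwo hkpc fpmw wzxb cvj pyevm murmu hid
Hunk 3: at line 2 remove [fpmw] add [nsexk] -> 9 lines: fyp glwo hkpc nsexk wzxb cvj pyevm murmu hid
Hunk 4: at line 2 remove [hkpc,nsexk] add [dncsx,nki,bfbqn] -> 10 lines: fyp glwo dncsx nki bfbqn wzxb cvj pyevm murmu hid
Hunk 5: at line 7 remove [pyevm] add [kydb,gnbui,avzro] -> 12 lines: fyp glwo dncsx nki bfbqn wzxb cvj kydb gnbui avzro murmu hid
Final line 1: fyp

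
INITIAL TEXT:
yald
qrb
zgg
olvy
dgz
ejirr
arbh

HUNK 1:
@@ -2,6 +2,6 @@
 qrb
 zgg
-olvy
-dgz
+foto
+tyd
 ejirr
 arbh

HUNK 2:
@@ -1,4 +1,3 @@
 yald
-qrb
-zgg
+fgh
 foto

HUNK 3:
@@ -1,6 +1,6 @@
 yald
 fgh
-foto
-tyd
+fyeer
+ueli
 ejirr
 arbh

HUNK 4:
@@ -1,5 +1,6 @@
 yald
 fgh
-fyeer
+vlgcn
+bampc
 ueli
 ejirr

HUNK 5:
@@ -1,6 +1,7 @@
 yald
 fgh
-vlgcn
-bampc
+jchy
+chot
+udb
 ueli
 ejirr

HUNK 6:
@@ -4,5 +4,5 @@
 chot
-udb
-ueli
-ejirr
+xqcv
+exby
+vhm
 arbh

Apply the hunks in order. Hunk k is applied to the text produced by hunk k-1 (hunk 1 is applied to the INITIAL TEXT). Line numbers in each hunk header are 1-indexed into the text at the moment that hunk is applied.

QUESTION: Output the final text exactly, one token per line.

Answer: yald
fgh
jchy
chot
xqcv
exby
vhm
arbh

Derivation:
Hunk 1: at line 2 remove [olvy,dgz] add [foto,tyd] -> 7 lines: yald qrb zgg foto tyd ejirr arbh
Hunk 2: at line 1 remove [qrb,zgg] add [fgh] -> 6 lines: yald fgh foto tyd ejirr arbh
Hunk 3: at line 1 remove [foto,tyd] add [fyeer,ueli] -> 6 lines: yald fgh fyeer ueli ejirr arbh
Hunk 4: at line 1 remove [fyeer] add [vlgcn,bampc] -> 7 lines: yald fgh vlgcn bampc ueli ejirr arbh
Hunk 5: at line 1 remove [vlgcn,bampc] add [jchy,chot,udb] -> 8 lines: yald fgh jchy chot udb ueli ejirr arbh
Hunk 6: at line 4 remove [udb,ueli,ejirr] add [xqcv,exby,vhm] -> 8 lines: yald fgh jchy chot xqcv exby vhm arbh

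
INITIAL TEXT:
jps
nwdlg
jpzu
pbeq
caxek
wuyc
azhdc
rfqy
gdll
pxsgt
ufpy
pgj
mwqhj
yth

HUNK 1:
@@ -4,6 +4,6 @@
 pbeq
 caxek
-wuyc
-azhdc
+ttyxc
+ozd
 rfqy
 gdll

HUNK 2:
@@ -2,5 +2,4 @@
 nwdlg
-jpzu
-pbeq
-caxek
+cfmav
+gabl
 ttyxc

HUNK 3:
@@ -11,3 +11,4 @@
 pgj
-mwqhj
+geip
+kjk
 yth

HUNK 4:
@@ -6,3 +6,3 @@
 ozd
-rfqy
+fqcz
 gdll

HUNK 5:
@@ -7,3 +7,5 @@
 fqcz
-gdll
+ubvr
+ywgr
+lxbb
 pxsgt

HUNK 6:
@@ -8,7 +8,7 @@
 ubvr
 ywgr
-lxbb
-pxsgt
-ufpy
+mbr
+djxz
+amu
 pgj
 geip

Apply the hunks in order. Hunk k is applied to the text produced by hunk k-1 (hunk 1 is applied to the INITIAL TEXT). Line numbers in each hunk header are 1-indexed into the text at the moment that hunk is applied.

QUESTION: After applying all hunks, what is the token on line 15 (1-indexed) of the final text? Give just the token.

Hunk 1: at line 4 remove [wuyc,azhdc] add [ttyxc,ozd] -> 14 lines: jps nwdlg jpzu pbeq caxek ttyxc ozd rfqy gdll pxsgt ufpy pgj mwqhj yth
Hunk 2: at line 2 remove [jpzu,pbeq,caxek] add [cfmav,gabl] -> 13 lines: jps nwdlg cfmav gabl ttyxc ozd rfqy gdll pxsgt ufpy pgj mwqhj yth
Hunk 3: at line 11 remove [mwqhj] add [geip,kjk] -> 14 lines: jps nwdlg cfmav gabl ttyxc ozd rfqy gdll pxsgt ufpy pgj geip kjk yth
Hunk 4: at line 6 remove [rfqy] add [fqcz] -> 14 lines: jps nwdlg cfmav gabl ttyxc ozd fqcz gdll pxsgt ufpy pgj geip kjk yth
Hunk 5: at line 7 remove [gdll] add [ubvr,ywgr,lxbb] -> 16 lines: jps nwdlg cfmav gabl ttyxc ozd fqcz ubvr ywgr lxbb pxsgt ufpy pgj geip kjk yth
Hunk 6: at line 8 remove [lxbb,pxsgt,ufpy] add [mbr,djxz,amu] -> 16 lines: jps nwdlg cfmav gabl ttyxc ozd fqcz ubvr ywgr mbr djxz amu pgj geip kjk yth
Final line 15: kjk

Answer: kjk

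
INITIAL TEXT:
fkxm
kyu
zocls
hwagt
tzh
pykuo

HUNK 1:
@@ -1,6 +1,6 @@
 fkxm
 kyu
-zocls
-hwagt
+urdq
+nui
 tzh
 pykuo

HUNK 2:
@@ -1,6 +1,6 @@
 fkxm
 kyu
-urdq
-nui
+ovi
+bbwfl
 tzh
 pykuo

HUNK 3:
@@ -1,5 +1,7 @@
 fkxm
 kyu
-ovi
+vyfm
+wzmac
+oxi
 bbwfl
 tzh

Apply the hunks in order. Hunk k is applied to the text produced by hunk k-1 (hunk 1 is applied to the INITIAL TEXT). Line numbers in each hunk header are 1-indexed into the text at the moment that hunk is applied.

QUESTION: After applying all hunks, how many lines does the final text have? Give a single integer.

Hunk 1: at line 1 remove [zocls,hwagt] add [urdq,nui] -> 6 lines: fkxm kyu urdq nui tzh pykuo
Hunk 2: at line 1 remove [urdq,nui] add [ovi,bbwfl] -> 6 lines: fkxm kyu ovi bbwfl tzh pykuo
Hunk 3: at line 1 remove [ovi] add [vyfm,wzmac,oxi] -> 8 lines: fkxm kyu vyfm wzmac oxi bbwfl tzh pykuo
Final line count: 8

Answer: 8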